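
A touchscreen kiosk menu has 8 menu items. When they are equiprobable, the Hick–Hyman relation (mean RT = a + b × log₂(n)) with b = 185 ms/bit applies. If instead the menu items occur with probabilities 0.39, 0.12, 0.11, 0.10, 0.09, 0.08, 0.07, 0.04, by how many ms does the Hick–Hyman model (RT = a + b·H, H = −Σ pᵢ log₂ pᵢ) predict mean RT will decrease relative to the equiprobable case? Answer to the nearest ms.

67 ms

Equiprobable entropy H₀ = log₂ 8 = 3.0000 bits.
Skewed entropy H = −Σ pᵢ log₂ pᵢ = 2.6378 bits.
ΔRT = b·(H₀ − H) = 185 × 0.3622 = 67.00 ms.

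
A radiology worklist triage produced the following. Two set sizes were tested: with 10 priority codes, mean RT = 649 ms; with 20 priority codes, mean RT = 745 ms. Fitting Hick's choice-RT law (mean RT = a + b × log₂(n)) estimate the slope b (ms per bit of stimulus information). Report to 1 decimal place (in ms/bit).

96.0 ms/bit

b = (RT₂ − RT₁)/(log₂ n₂ − log₂ n₁) = (745 − 649)/(4.3219 − 3.3219) = 96.000 ms/bit.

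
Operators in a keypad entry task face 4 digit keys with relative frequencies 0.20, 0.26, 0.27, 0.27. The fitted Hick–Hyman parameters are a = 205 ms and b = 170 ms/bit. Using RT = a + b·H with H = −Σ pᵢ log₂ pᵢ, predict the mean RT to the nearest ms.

543 ms

H = 0.20·log₂(1/0.20) + 0.26·log₂(1/0.26) + 0.27·log₂(1/0.27) + 0.27·log₂(1/0.27) = 1.9897 bits.
RT = 205 + 170 × 1.9897 = 543.25 ms.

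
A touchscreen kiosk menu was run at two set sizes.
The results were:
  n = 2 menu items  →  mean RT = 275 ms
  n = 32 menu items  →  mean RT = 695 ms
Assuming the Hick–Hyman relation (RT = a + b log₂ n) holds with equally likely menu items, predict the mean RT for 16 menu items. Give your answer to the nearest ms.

590 ms

With log₂ n on the abscissa the relation is linear; from the two conditions:
  b = (695 − 275) / (log₂ 32 − log₂ 2) = 420 / (5 − 1) = 105 ms/bit
  a = 275 − 105 × 1 = 170 ms
Then RT(16) = 170 + 105 × log₂ 16 = 170 + 105 × 4 ≈ 590.000 ms.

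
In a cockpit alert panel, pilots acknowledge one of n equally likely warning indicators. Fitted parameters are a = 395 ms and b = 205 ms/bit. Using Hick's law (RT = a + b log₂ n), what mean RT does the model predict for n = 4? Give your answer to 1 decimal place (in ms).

log₂(4) = 2 bits, so RT = 395 + 205 × 2 ≈ 805.000 ms.

805.0 ms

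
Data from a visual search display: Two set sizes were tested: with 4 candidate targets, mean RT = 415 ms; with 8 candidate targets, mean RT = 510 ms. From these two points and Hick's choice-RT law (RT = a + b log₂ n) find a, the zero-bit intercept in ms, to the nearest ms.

225 ms

The slope on a log₂ axis is (510 − 415) / (3 − 2) = 95 ms/bit.
Intercept: a = 415 − 95·log₂(4) = 225.000 ms.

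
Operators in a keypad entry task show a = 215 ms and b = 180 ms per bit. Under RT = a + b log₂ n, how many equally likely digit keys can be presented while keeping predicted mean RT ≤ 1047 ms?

180·log₂ n ≤ 1047 − 215 = 832, giving log₂ n ≤ 4.6222 and n ≤ 24.628. The largest whole number is 24.

24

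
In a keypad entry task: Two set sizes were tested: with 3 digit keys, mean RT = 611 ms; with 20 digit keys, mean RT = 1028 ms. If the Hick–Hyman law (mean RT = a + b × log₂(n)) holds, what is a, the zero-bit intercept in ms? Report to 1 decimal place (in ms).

b = (RT₂ − RT₁)/(log₂ n₂ − log₂ n₁) = (1028 − 611)/(4.3219 − 1.5850) = 152.359 ms/bit.
a = RT₁ − b·log₂ n₁ = 611 − 152.359 × 1.5850 = 369.517 ms.

369.5 ms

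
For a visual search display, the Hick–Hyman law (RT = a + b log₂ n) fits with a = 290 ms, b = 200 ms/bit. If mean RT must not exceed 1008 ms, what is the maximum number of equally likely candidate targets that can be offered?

200·log₂ n ≤ 1008 − 290 = 718, giving log₂ n ≤ 3.5900 and n ≤ 12.042. The largest whole number is 12.

12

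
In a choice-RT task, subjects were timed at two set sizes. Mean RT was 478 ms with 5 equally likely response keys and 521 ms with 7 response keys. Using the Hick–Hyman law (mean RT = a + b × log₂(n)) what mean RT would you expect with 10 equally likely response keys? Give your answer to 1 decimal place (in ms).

566.6 ms

Solve the two-equation system in a and b:
  b = (521 − 478) / (log₂ 7 − log₂ 5) = 43 / (2.8074 − 2.3219) = 88.582 ms/bit
  a = 478 − 88.582 × 2.3219 = 272.319 ms
Then RT(10) = 272.319 + 88.582 × log₂ 10 = 272.319 + 88.582 × 3.3219 ≈ 566.582 ms.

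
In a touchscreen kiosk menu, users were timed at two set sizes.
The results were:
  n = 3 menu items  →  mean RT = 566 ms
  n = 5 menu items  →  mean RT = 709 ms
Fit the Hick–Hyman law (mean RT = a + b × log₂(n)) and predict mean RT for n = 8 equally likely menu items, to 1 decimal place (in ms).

840.6 ms

RT is linear in log₂ n, so two points fix the line:
  b = (709 − 566) / (log₂ 5 − log₂ 3) = 143 / (2.3219 − 1.5850) = 194.039 ms/bit
  a = 566 − 194.039 × 1.5850 = 258.456 ms
Then RT(8) = 258.456 + 194.039 × log₂ 8 = 258.456 + 194.039 × 3 ≈ 840.572 ms.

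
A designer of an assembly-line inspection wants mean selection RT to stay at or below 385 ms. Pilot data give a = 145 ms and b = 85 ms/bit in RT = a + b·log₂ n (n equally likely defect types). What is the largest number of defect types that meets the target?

7

85·log₂ n ≤ 385 − 145 = 240, giving log₂ n ≤ 2.8235 and n ≤ 7.079. The largest whole number is 7.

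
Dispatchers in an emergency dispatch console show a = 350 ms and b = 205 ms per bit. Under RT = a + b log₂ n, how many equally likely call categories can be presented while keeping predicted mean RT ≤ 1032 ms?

205·log₂ n ≤ 1032 − 350 = 682, giving log₂ n ≤ 3.3268 and n ≤ 10.034. The largest whole number is 10.

10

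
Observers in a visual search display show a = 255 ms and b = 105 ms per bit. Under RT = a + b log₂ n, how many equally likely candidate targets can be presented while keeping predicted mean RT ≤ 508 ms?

105·log₂ n ≤ 508 − 255 = 253, giving log₂ n ≤ 2.4095 and n ≤ 5.313. The largest whole number is 5.

5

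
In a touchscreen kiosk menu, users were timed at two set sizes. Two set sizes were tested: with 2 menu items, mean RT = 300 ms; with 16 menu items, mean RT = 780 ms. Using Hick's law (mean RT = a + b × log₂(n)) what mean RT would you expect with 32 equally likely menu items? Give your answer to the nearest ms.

940 ms

With log₂ n on the abscissa the relation is linear; from the two conditions:
  b = (780 − 300) / (log₂ 16 − log₂ 2) = 480 / (4 − 1) = 160 ms/bit
  a = 300 − 160 × 1 = 140 ms
Then RT(32) = 140 + 160 × log₂ 32 = 140 + 160 × 5 ≈ 940.000 ms.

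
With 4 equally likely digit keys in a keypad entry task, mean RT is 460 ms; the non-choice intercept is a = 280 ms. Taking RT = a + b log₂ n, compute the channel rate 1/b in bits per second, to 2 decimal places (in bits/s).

Choice component = 460 − 280 = 180 ms over log₂(4) = 2 bits.
b = 180 / 2 = 90.000 ms/bit, so 1/b = 11.111 bits/s.

11.11 bits/s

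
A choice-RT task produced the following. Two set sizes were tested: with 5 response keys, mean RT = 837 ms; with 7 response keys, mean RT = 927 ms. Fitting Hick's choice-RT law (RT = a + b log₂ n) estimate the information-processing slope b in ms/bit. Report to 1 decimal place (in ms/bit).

The slope on a log₂ axis is (927 − 837) / (2.8074 − 2.3219) = 185.404 ms/bit.

185.4 ms/bit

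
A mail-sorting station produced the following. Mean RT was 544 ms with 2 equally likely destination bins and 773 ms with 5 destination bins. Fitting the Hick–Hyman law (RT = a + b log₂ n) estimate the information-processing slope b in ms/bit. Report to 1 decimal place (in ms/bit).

b = (RT₂ − RT₁)/(log₂ n₂ − log₂ n₁) = (773 − 544)/(2.3219 − 1) = 173.232 ms/bit.

173.2 ms/bit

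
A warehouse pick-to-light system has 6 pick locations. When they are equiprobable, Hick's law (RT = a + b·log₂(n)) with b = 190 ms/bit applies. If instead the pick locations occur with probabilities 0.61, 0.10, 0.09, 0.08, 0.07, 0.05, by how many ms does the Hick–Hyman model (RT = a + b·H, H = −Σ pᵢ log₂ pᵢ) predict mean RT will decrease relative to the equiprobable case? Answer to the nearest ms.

Equiprobable entropy H₀ = log₂ 6 = 2.5850 bits.
Skewed entropy H = −Σ pᵢ log₂ pᵢ = 1.8560 bits.
ΔRT = b·(H₀ − H) = 190 × 0.7290 = 138.50 ms.

139 ms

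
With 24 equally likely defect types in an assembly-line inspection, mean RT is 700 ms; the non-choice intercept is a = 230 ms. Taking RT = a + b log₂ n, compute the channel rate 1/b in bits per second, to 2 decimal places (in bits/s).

9.76 bits/s

b = (700 − 230)/log₂ 24 = 470/4.5850 = 102.509 ms per bit = 0.10251 s/bit; the reciprocal is 9.755 bits/s.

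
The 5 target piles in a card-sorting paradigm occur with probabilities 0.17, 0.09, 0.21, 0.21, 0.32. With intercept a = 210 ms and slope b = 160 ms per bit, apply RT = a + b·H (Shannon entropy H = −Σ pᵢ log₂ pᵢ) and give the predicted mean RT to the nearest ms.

565 ms

Entropy contributions −pᵢ log₂ pᵢ: 0.4346, 0.3127, 0.4728, 0.4728, 0.5260; sum H = 2.2189 bits.
RT = a + bH = 210 + 160·2.2189 = 565.03 ms.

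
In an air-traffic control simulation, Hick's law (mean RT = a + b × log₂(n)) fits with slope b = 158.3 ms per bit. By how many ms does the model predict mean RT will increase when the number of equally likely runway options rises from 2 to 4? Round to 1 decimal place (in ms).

158.3 ms

Only the slope matters, since a is common to both: ΔRT = b·log₂(n₂/n₁).
log₂(4) − log₂(2) = log₂(4/2) = log₂(2) = 1.
ΔRT = 158.3 × 1.0000 = 158.300 ms.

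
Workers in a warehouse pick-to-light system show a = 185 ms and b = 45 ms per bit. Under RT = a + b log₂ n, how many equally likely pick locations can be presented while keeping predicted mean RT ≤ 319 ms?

45·log₂ n ≤ 319 − 185 = 134, giving log₂ n ≤ 2.9778 and n ≤ 7.878. The largest whole number is 7.

7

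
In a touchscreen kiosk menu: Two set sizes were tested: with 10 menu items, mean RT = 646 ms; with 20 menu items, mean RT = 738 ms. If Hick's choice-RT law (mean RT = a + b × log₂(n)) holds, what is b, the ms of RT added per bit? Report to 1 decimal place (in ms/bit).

92.0 ms/bit

Slope: b = (738 − 646) / (log₂ 20 − log₂ 10) = 92/1.0000 = 92.000 ms/bit.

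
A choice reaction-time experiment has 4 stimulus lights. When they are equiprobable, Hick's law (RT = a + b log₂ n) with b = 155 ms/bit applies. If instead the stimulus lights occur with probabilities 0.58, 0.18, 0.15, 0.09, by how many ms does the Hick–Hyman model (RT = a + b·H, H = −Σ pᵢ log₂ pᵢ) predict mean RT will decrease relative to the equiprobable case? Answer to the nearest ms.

Equiprobable entropy H₀ = log₂ 4 = 2.0000 bits.
Skewed entropy H = −Σ pᵢ log₂ pᵢ = 1.6243 bits.
ΔRT = b·(H₀ − H) = 155 × 0.3757 = 58.23 ms.

58 ms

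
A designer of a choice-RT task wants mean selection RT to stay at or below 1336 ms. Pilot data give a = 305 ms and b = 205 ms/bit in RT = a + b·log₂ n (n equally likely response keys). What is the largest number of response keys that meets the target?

32

Information budget: (1336 − 305)/205 = 5.0293 bits, so n ≤ 2^5.0293 = 32.656 → at most 32.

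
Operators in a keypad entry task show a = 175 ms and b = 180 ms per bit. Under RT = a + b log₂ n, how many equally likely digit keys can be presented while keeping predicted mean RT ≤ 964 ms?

20

180·log₂ n ≤ 964 − 175 = 789, giving log₂ n ≤ 4.3833 and n ≤ 20.870. The largest whole number is 20.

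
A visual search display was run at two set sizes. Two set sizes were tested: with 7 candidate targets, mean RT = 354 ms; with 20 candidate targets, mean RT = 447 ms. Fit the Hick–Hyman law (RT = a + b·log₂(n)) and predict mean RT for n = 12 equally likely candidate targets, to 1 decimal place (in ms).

With log₂ n on the abscissa the relation is linear; from the two conditions:
  b = (447 − 354) / (log₂ 20 − log₂ 7) = 93 / (4.3219 − 2.8074) = 61.403 ms/bit
  a = 354 − 61.403 × 2.8074 = 181.619 ms
Then RT(12) = 181.619 + 61.403 × log₂ 12 = 181.619 + 61.403 × 3.5850 ≈ 401.748 ms.

401.7 ms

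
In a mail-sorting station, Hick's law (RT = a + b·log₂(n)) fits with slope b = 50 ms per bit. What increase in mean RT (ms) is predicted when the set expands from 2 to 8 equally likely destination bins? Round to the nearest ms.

100 ms

ΔRT = (a + b log₂ n₂) − (a + b log₂ n₁) = b·(log₂ n₂ − log₂ n₁).
log₂(8) − log₂(2) = log₂(8/2) = log₂(4) = 2.
ΔRT = 50 × 2.0000 = 100.000 ms.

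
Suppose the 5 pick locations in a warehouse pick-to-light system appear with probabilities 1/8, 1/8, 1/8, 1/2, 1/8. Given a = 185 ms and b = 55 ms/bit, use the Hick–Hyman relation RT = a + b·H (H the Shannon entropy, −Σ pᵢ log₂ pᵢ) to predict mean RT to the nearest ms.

Each term −pᵢ log₂ pᵢ: 0.125·3 + 0.125·3 + 0.125·3 + 0.5·1 + 0.125·3; summed, H = 2.000 bits.
Mean RT = a + bH = 185 + 55·2.000 = 295.00 ms.

295 ms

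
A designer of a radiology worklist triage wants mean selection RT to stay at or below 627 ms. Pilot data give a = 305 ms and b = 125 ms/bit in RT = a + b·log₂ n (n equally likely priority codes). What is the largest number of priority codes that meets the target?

5

Set 305 + 125·log₂ n ≤ 627 → log₂ n ≤ (627 − 305)/125 = 2.5760.
So n ≤ 2^2.5760 = 5.963; the largest integer n is 5.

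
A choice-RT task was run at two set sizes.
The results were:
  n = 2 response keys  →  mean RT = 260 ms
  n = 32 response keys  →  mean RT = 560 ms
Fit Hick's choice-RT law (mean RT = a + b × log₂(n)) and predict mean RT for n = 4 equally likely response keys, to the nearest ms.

335 ms

Solve the two-equation system in a and b:
  b = (560 − 260) / (log₂ 32 − log₂ 2) = 300 / (5 − 1) = 75 ms/bit
  a = 260 − 75 × 1 = 185 ms
Then RT(4) = 185 + 75 × log₂ 4 = 185 + 75 × 2 ≈ 335.000 ms.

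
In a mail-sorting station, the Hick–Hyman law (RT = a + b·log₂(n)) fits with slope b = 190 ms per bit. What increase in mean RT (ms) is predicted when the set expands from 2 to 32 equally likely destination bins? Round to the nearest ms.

The intercept a cancels: ΔRT = b·(log₂ n₂ − log₂ n₁) = b·log₂(n₂/n₁).
log₂(32) − log₂(2) = log₂(32/2) = log₂(16) = 4.
ΔRT = 190 × 4.0000 = 760.000 ms.

760 ms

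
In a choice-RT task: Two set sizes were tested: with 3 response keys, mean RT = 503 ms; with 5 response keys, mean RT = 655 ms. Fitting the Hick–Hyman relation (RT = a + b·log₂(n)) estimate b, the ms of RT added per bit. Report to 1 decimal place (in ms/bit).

206.3 ms/bit

b = (RT₂ − RT₁)/(log₂ n₂ − log₂ n₁) = (655 − 503)/(2.3219 − 1.5850) = 206.251 ms/bit.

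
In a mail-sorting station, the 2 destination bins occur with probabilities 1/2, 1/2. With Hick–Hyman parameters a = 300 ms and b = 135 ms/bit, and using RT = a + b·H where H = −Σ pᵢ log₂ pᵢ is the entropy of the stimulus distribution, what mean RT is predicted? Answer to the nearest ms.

Each term −pᵢ log₂ pᵢ: 0.5·1 + 0.5·1; summed, H = 1.000 bits.
Mean RT = a + bH = 300 + 135·1.000 = 435.00 ms.

435 ms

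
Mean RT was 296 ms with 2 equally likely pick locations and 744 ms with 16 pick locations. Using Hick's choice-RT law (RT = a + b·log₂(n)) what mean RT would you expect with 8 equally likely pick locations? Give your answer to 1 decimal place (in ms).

594.7 ms

Solve the two-equation system in a and b:
  b = (744 − 296) / (log₂ 16 − log₂ 2) = 448 / (4 − 1) = 149.333 ms/bit
  a = 296 − 149.333 × 1 = 146.667 ms
Then RT(8) = 146.667 + 149.333 × log₂ 8 = 146.667 + 149.333 × 3 ≈ 594.667 ms.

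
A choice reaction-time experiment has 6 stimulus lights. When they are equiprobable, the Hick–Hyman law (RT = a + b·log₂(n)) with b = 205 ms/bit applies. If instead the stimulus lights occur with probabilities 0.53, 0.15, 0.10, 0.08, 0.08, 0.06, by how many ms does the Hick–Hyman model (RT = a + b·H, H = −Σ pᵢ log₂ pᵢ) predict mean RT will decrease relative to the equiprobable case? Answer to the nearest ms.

109 ms

The RT saving is b·ΔH. Equiprobable H₀ = log₂(6) = 2.5850 bits; with the given probabilities H = 2.0547 bits.
b·(H₀ − H) = 205 × (2.5850 − 2.0547) = 108.70 ms.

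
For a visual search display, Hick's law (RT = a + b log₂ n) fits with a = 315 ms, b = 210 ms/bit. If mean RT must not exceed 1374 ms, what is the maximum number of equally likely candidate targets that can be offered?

32

210·log₂ n ≤ 1374 − 315 = 1059, giving log₂ n ≤ 5.0429 and n ≤ 32.965. The largest whole number is 32.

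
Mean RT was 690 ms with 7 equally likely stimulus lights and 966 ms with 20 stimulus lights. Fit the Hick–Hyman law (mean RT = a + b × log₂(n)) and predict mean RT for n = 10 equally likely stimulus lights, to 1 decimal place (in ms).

With log₂ n on the abscissa the relation is linear; from the two conditions:
  b = (966 − 690) / (log₂ 20 − log₂ 7) = 276 / (4.3219 − 2.8074) = 182.230 ms/bit
  a = 690 − 182.230 × 2.8074 = 178.417 ms
Then RT(10) = 178.417 + 182.230 × log₂ 10 = 178.417 + 182.230 × 3.3219 ≈ 783.770 ms.

783.8 ms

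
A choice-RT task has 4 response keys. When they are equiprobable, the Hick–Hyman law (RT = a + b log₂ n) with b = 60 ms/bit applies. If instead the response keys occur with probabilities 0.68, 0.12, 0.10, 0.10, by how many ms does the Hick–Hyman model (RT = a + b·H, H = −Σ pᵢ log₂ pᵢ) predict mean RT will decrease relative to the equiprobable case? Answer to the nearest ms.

35 ms

Equiprobable entropy H₀ = log₂ 4 = 2.0000 bits.
Skewed entropy H = −Σ pᵢ log₂ pᵢ = 1.4098 bits.
ΔRT = b·(H₀ − H) = 60 × 0.5902 = 35.41 ms.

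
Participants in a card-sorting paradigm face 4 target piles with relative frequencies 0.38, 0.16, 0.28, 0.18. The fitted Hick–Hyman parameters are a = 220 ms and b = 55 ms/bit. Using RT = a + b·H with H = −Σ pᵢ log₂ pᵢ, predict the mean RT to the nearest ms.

Entropy contributions −pᵢ log₂ pᵢ: 0.5305, 0.4230, 0.5142, 0.4453; sum H = 1.9130 bits.
RT = a + bH = 220 + 55·1.9130 = 325.21 ms.

325 ms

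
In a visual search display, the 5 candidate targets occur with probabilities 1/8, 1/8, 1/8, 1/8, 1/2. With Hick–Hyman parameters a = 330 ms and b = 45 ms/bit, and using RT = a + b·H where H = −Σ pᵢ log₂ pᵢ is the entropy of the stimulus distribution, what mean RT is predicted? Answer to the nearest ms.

H = −Σ pᵢ log₂ pᵢ = 0.125·3 + 0.125·3 + 0.125·3 + 0.125·3 + 0.5·1 = 2.000 bits.
RT = 330 + 45 × 2.000 = 420.00 ms.

420 ms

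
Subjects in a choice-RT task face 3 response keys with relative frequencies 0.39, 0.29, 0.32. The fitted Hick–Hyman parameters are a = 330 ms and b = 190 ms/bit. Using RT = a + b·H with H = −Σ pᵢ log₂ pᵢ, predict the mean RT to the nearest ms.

H = 0.39·log₂(1/0.39) + 0.29·log₂(1/0.29) + 0.32·log₂(1/0.32) = 1.5737 bits.
RT = 330 + 190 × 1.5737 = 629.01 ms.

629 ms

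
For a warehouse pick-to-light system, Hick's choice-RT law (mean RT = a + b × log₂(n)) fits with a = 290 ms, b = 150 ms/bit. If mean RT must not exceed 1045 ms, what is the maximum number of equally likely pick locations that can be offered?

Information budget: (1045 − 290)/150 = 5.0333 bits, so n ≤ 2^5.0333 = 32.748 → at most 32.

32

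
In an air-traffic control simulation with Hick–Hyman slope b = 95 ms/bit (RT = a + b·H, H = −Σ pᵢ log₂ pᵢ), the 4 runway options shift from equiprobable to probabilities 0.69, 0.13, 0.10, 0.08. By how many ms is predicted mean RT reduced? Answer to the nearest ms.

The RT saving is b·ΔH. Equiprobable H₀ = log₂(4) = 2.0000 bits; with the given probabilities H = 1.3757 bits.
b·(H₀ − H) = 95 × (2.0000 − 1.3757) = 59.31 ms.

59 ms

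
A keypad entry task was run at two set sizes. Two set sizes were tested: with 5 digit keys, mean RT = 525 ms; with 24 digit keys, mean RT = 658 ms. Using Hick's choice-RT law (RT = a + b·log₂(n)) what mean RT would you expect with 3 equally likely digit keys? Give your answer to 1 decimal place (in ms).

481.7 ms

RT is linear in log₂ n, so two points fix the line:
  b = (658 − 525) / (log₂ 24 − log₂ 5) = 133 / (4.5850 − 2.3219) = 58.771 ms/bit
  a = 525 − 58.771 × 2.3219 = 388.539 ms
Then RT(3) = 388.539 + 58.771 × log₂ 3 = 388.539 + 58.771 × 1.5850 ≈ 481.688 ms.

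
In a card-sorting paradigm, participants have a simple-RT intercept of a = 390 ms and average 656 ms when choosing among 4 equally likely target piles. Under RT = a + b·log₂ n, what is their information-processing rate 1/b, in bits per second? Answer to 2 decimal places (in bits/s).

b = (656 − 390)/log₂ 4 = 266/2 = 133.000 ms per bit = 0.13300 s/bit; the reciprocal is 7.519 bits/s.

7.52 bits/s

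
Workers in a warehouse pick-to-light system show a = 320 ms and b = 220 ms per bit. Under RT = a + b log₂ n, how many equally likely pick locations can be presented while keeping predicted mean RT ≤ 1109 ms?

12

Information budget: (1109 − 320)/220 = 3.5864 bits, so n ≤ 2^3.5864 = 12.012 → at most 12.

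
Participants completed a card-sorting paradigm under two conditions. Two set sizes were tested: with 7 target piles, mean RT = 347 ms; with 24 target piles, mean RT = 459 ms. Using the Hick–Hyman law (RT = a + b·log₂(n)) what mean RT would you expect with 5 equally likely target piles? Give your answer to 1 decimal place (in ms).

316.4 ms

RT is linear in log₂ n, so two points fix the line:
  b = (459 − 347) / (log₂ 24 − log₂ 7) = 112 / (4.5850 − 2.8074) = 63.006 ms/bit
  a = 347 − 63.006 × 2.8074 = 170.120 ms
Then RT(5) = 170.120 + 63.006 × log₂ 5 = 170.120 + 63.006 × 2.3219 ≈ 316.415 ms.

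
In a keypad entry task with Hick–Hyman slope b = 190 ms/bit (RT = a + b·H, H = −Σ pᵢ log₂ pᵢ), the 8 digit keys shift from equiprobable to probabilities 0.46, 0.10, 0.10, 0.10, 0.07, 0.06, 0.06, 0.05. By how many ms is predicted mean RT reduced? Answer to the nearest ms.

Equiprobable entropy H₀ = log₂ 8 = 3.0000 bits.
Skewed entropy H = −Σ pᵢ log₂ pᵢ = 2.4836 bits.
ΔRT = b·(H₀ − H) = 190 × 0.5164 = 98.11 ms.

98 ms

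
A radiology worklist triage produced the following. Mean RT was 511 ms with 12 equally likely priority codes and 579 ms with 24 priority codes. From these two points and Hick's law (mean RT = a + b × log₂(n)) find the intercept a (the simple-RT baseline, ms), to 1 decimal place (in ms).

The slope on a log₂ axis is (579 − 511) / (4.5850 − 3.5850) = 68.000 ms/bit.
a = RT₁ − b·log₂ n₁ = 511 − 68.000 × 3.5850 = 267.223 ms.

267.2 ms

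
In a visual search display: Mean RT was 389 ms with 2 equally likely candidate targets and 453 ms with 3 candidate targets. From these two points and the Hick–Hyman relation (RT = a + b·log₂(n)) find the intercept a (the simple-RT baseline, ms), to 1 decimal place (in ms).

Slope: b = (453 − 389) / (log₂ 3 − log₂ 2) = 64/0.5850 = 109.409 ms/bit.
Intercept: a = 389 − 109.409·log₂(2) = 279.591 ms.

279.6 ms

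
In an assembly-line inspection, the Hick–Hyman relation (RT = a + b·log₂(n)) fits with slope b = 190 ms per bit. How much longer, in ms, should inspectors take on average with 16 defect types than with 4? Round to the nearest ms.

The intercept a cancels: ΔRT = b·(log₂ n₂ − log₂ n₁) = b·log₂(n₂/n₁).
log₂(16) − log₂(4) = log₂(16/4) = log₂(4) = 2.
ΔRT = 190 × 2.0000 = 380.000 ms.

380 ms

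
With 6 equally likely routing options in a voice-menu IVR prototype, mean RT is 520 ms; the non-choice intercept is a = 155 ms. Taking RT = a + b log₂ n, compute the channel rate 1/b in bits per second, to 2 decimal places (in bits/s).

b = (520 − 155)/log₂ 6 = 365/2.5850 = 141.201 ms per bit = 0.14120 s/bit; the reciprocal is 7.082 bits/s.

7.08 bits/s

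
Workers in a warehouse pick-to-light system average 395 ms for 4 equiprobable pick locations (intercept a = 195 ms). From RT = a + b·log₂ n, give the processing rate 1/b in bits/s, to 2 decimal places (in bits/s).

b = (395 − 195)/log₂ 4 = 200/2 = 100.000 ms per bit = 0.10000 s/bit; the reciprocal is 10.000 bits/s.

10.00 bits/s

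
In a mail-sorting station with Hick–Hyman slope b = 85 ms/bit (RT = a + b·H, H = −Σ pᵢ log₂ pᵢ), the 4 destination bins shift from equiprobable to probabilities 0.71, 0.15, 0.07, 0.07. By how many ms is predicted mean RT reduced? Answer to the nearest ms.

60 ms

The RT saving is b·ΔH. Equiprobable H₀ = log₂(4) = 2.0000 bits; with the given probabilities H = 1.2985 bits.
b·(H₀ − H) = 85 × (2.0000 − 1.2985) = 59.63 ms.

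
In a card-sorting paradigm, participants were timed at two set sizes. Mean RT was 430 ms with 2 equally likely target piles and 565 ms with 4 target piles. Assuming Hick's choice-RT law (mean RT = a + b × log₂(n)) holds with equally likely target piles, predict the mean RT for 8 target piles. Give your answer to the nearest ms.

700 ms

Fit slope and intercept:
  b = (565 − 430) / (log₂ 4 − log₂ 2) = 135 / (2 − 1) = 135 ms/bit
  a = 430 − 135 × 1 = 295 ms
Then RT(8) = 295 + 135 × log₂ 8 = 295 + 135 × 3 ≈ 700.000 ms.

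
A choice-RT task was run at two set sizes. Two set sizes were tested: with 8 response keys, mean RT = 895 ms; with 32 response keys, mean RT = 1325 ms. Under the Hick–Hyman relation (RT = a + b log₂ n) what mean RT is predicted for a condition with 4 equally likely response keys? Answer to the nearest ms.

With log₂ n on the abscissa the relation is linear; from the two conditions:
  b = (1325 − 895) / (log₂ 32 − log₂ 8) = 430 / (5 − 3) = 215 ms/bit
  a = 895 − 215 × 3 = 250 ms
Then RT(4) = 250 + 215 × log₂ 4 = 250 + 215 × 2 ≈ 680.000 ms.

680 ms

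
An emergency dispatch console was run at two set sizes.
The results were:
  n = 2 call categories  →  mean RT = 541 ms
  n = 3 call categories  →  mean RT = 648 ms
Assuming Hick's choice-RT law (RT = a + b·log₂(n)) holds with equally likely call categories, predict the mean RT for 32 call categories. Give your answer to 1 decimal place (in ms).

1272.7 ms

Fit slope and intercept:
  b = (648 − 541) / (log₂ 3 − log₂ 2) = 107 / (1.5850 − 1) = 182.918 ms/bit
  a = 541 − 182.918 × 1 = 358.082 ms
Then RT(32) = 358.082 + 182.918 × log₂ 32 = 358.082 + 182.918 × 5 ≈ 1272.671 ms.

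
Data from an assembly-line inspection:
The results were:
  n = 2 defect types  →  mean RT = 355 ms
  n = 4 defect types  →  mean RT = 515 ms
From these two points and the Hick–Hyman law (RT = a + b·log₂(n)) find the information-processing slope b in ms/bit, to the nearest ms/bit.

Slope: b = (515 − 355) / (log₂ 4 − log₂ 2) = 160/1.0000 = 160 ms/bit.

160 ms/bit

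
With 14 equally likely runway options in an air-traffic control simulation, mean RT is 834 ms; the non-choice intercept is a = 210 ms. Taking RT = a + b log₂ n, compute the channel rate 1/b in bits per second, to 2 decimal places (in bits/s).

b = (834 − 210)/log₂ 14 = 624/3.8074 = 163.893 ms per bit = 0.16389 s/bit; the reciprocal is 6.102 bits/s.

6.10 bits/s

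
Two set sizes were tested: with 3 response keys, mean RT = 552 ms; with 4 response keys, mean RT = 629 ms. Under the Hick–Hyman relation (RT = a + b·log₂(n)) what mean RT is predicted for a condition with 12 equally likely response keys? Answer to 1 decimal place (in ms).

923.1 ms

Fit slope and intercept:
  b = (629 − 552) / (log₂ 4 − log₂ 3) = 77 / (2 − 1.5850) = 185.525 ms/bit
  a = 552 − 185.525 × 1.5850 = 257.949 ms
Then RT(12) = 257.949 + 185.525 × log₂ 12 = 257.949 + 185.525 × 3.5850 ≈ 923.051 ms.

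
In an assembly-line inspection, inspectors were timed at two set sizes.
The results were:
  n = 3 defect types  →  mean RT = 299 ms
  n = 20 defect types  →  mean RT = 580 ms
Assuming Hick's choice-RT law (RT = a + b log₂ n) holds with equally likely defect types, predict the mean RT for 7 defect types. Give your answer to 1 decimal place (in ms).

Fit slope and intercept:
  b = (580 − 299) / (log₂ 20 − log₂ 3) = 281 / (4.3219 − 1.5850) = 102.668 ms/bit
  a = 299 − 102.668 × 1.5850 = 136.274 ms
Then RT(7) = 136.274 + 102.668 × log₂ 7 = 136.274 + 102.668 × 2.8074 ≈ 424.501 ms.

424.5 ms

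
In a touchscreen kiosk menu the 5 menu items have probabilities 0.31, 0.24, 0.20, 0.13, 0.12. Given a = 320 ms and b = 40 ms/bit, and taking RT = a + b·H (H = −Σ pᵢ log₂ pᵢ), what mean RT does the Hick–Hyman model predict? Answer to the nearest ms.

409 ms

H = 0.31·log₂(1/0.31) + 0.24·log₂(1/0.24) + 0.20·log₂(1/0.20) + 0.13·log₂(1/0.13) + 0.12·log₂(1/0.12) = 2.2320 bits.
RT = 320 + 40 × 2.2320 = 409.28 ms.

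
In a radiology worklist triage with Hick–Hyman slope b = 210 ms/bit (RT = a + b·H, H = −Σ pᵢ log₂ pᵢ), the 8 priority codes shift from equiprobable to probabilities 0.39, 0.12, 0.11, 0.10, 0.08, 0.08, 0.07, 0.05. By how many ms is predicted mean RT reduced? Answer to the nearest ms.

74 ms

Equiprobable entropy H₀ = log₂ 8 = 3.0000 bits.
Skewed entropy H = −Σ pᵢ log₂ pᵢ = 2.6470 bits.
ΔRT = b·(H₀ − H) = 210 × 0.3530 = 74.13 ms.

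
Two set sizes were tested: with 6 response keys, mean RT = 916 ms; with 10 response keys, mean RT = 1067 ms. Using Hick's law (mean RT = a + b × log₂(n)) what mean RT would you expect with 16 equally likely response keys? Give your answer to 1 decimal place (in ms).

RT is linear in log₂ n, so two points fix the line:
  b = (1067 − 916) / (log₂ 10 − log₂ 6) = 151 / (3.3219 − 2.5850) = 204.894 ms/bit
  a = 916 − 204.894 × 2.5850 = 386.356 ms
Then RT(16) = 386.356 + 204.894 × log₂ 16 = 386.356 + 204.894 × 4 ≈ 1205.933 ms.

1205.9 ms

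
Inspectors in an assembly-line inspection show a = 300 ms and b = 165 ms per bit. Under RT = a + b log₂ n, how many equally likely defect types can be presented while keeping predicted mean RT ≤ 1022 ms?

20

165·log₂ n ≤ 1022 − 300 = 722, giving log₂ n ≤ 4.3758 and n ≤ 20.760. The largest whole number is 20.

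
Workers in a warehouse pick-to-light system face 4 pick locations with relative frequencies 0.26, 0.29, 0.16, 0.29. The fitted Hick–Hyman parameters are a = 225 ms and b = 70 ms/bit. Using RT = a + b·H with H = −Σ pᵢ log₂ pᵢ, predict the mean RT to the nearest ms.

H = 0.26·log₂(1/0.26) + 0.29·log₂(1/0.29) + 0.16·log₂(1/0.16) + 0.29·log₂(1/0.29) = 1.9641 bits.
RT = 225 + 70 × 1.9641 = 362.49 ms.

362 ms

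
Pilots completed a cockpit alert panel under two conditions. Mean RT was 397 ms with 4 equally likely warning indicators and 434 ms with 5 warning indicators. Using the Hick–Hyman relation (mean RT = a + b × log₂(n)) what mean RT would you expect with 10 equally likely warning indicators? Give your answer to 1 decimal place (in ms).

Fit slope and intercept:
  b = (434 − 397) / (log₂ 5 − log₂ 4) = 37 / (2.3219 − 2) = 114.932 ms/bit
  a = 397 − 114.932 × 2 = 167.135 ms
Then RT(10) = 167.135 + 114.932 × log₂ 10 = 167.135 + 114.932 × 3.3219 ≈ 548.932 ms.

548.9 ms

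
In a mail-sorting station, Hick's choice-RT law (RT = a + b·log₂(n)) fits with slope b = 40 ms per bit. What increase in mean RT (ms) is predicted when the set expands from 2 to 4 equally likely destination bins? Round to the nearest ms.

40 ms

The intercept a cancels: ΔRT = b·(log₂ n₂ − log₂ n₁) = b·log₂(n₂/n₁).
log₂(4) − log₂(2) = log₂(4/2) = log₂(2) = 1.
ΔRT = 40 × 1.0000 = 40.000 ms.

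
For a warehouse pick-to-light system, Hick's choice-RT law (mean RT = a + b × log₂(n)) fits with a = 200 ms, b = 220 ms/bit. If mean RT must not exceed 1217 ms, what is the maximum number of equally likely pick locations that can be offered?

Set 200 + 220·log₂ n ≤ 1217 → log₂ n ≤ (1217 − 200)/220 = 4.6227.
So n ≤ 2^4.6227 = 24.637; the largest integer n is 24.

24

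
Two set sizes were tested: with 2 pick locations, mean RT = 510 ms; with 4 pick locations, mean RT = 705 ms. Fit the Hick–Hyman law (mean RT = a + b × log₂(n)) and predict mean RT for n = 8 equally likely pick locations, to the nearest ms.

900 ms

With log₂ n on the abscissa the relation is linear; from the two conditions:
  b = (705 − 510) / (log₂ 4 − log₂ 2) = 195 / (2 − 1) = 195 ms/bit
  a = 510 − 195 × 1 = 315 ms
Then RT(8) = 315 + 195 × log₂ 8 = 315 + 195 × 3 ≈ 900.000 ms.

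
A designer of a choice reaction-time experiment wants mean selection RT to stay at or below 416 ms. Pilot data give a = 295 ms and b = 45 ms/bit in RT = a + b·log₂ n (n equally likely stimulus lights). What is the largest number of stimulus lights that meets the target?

6

Set 295 + 45·log₂ n ≤ 416 → log₂ n ≤ (416 − 295)/45 = 2.6889.
So n ≤ 2^2.6889 = 6.448; the largest integer n is 6.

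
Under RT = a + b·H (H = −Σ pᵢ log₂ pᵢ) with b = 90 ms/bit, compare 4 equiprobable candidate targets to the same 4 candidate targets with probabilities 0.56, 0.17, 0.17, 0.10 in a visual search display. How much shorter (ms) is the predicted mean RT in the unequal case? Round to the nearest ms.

30 ms

Equiprobable entropy H₀ = log₂ 4 = 2.0000 bits.
Skewed entropy H = −Σ pᵢ log₂ pᵢ = 1.6698 bits.
ΔRT = b·(H₀ − H) = 90 × 0.3302 = 29.72 ms.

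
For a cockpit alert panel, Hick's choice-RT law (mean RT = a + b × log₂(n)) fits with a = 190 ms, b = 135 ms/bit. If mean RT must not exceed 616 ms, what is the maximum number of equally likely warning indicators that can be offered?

8

Information budget: (616 − 190)/135 = 3.1556 bits, so n ≤ 2^3.1556 = 8.911 → at most 8.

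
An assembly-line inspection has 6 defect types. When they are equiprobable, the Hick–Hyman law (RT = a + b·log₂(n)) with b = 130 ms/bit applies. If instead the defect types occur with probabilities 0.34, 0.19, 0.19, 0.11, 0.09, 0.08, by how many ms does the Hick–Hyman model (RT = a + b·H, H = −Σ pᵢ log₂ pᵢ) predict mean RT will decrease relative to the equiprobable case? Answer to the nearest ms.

25 ms

Equiprobable entropy H₀ = log₂ 6 = 2.5850 bits.
Skewed entropy H = −Σ pᵢ log₂ pᵢ = 2.3941 bits.
ΔRT = b·(H₀ − H) = 130 × 0.1909 = 24.82 ms.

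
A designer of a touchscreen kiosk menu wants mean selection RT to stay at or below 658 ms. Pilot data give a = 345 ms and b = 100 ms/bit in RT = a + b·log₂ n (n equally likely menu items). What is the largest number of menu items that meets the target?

Information budget: (658 − 345)/100 = 3.1300 bits, so n ≤ 2^3.1300 = 8.754 → at most 8.

8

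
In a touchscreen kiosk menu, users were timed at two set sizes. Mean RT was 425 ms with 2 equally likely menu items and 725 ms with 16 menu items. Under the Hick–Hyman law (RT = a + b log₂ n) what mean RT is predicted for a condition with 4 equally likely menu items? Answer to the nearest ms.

Fit slope and intercept:
  b = (725 − 425) / (log₂ 16 − log₂ 2) = 300 / (4 − 1) = 100 ms/bit
  a = 425 − 100 × 1 = 325 ms
Then RT(4) = 325 + 100 × log₂ 4 = 325 + 100 × 2 ≈ 525.000 ms.

525 ms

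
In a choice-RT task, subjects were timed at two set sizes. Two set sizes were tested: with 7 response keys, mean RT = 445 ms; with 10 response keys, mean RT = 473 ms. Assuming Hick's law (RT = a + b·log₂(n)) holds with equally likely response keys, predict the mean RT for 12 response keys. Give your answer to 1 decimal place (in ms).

487.3 ms

With log₂ n on the abscissa the relation is linear; from the two conditions:
  b = (473 − 445) / (log₂ 10 − log₂ 7) = 28 / (3.3219 − 2.8074) = 54.414 ms/bit
  a = 445 − 54.414 × 2.8074 = 292.241 ms
Then RT(12) = 292.241 + 54.414 × log₂ 12 = 292.241 + 54.414 × 3.5850 ≈ 487.313 ms.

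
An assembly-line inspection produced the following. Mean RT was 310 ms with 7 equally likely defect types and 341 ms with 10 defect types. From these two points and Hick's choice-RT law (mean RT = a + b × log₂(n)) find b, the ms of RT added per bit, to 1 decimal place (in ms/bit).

The slope on a log₂ axis is (341 − 310) / (3.3219 − 2.8074) = 60.244 ms/bit.

60.2 ms/bit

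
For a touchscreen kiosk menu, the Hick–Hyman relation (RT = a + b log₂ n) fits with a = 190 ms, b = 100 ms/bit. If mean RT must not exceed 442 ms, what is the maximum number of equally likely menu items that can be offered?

5

Information budget: (442 − 190)/100 = 2.5200 bits, so n ≤ 2^2.5200 = 5.736 → at most 5.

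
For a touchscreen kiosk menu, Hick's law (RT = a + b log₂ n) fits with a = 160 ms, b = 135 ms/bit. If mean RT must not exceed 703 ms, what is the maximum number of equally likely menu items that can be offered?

16

Information budget: (703 − 160)/135 = 4.0222 bits, so n ≤ 2^4.0222 = 16.248 → at most 16.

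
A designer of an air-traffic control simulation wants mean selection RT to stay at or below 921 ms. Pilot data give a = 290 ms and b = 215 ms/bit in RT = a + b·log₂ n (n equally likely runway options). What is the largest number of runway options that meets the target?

Set 290 + 215·log₂ n ≤ 921 → log₂ n ≤ (921 − 290)/215 = 2.9349.
So n ≤ 2^2.9349 = 7.647; the largest integer n is 7.

7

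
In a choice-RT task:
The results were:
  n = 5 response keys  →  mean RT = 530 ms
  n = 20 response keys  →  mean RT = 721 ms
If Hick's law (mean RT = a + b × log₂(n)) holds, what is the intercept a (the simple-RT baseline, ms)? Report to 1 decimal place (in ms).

308.3 ms

The slope on a log₂ axis is (721 − 530) / (4.3219 − 2.3219) = 95.500 ms/bit.
Intercept: a = 530 − 95.500·log₂(5) = 308.256 ms.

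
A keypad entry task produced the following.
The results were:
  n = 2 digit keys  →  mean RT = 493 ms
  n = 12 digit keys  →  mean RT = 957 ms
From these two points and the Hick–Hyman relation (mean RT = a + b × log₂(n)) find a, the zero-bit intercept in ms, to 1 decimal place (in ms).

The slope on a log₂ axis is (957 − 493) / (3.5850 − 1) = 179.500 ms/bit.
a = RT₁ − b·log₂ n₁ = 493 − 179.500 × 1 = 313.500 ms.

313.5 ms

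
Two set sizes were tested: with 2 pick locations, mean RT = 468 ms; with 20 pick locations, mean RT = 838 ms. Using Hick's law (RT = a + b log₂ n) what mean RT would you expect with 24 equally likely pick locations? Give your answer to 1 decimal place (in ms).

Fit slope and intercept:
  b = (838 − 468) / (log₂ 20 − log₂ 2) = 370 / (4.3219 − 1) = 111.381 ms/bit
  a = 468 − 111.381 × 1 = 356.619 ms
Then RT(24) = 356.619 + 111.381 × log₂ 24 = 356.619 + 111.381 × 4.5850 ≈ 867.297 ms.

867.3 ms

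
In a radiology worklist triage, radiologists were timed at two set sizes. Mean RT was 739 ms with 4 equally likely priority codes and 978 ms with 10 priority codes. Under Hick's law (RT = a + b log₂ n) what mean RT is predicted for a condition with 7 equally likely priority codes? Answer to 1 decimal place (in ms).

885.0 ms

Fit slope and intercept:
  b = (978 − 739) / (log₂ 10 − log₂ 4) = 239 / (3.3219 − 2) = 180.797 ms/bit
  a = 739 − 180.797 × 2 = 377.407 ms
Then RT(7) = 377.407 + 180.797 × log₂ 7 = 377.407 + 180.797 × 2.8074 ≈ 884.967 ms.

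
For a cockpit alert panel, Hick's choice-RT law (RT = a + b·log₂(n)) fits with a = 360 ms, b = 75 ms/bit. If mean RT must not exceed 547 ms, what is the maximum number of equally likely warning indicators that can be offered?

75·log₂ n ≤ 547 − 360 = 187, giving log₂ n ≤ 2.4933 and n ≤ 5.631. The largest whole number is 5.

5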